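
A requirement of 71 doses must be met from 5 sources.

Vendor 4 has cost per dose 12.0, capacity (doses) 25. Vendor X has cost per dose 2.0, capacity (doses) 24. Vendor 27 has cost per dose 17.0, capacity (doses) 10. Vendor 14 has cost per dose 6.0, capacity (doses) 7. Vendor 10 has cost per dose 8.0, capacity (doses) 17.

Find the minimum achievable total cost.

Use sources in increasing cost order.
Vendor X (2.0): use full 24 → 47 doses to go.
Take 7 from Vendor 14 at 6.0 → need 40 more.
Take 17 from Vendor 10 at 8.0 → need 23 more.
Vendor 4 (12.0): take the remaining 23 → done.
Vendor 27: unused.
Cost = 24×2.0 + 7×6.0 + 17×8.0 + 23×12.0 = 502.

502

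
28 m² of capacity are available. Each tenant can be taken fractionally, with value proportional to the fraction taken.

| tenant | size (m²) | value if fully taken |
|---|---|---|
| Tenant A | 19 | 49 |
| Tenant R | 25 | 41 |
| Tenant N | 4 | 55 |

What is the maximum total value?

Sort by value density: Tenant N 55/4≈13.8, Tenant A 49/19≈2.58, Tenant R 41/25≈1.64.
Tenant N: take in full, 4 m² for value 55 ; 24 left.
All 19 m² of Tenant A fit (value 49) ; 5 remain.
Fill the last 5 m² with part of Tenant R: 5/25 of it earns 8.2.
Total value = 112.2.

112.2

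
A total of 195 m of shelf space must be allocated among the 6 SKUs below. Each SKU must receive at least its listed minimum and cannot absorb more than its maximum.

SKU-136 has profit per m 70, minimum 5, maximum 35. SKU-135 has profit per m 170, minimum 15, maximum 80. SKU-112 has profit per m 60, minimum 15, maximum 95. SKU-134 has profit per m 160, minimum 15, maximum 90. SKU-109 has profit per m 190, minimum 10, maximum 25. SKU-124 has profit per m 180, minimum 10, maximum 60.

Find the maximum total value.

31950

Meeting every minimum uses 5+15+15+15+10+10 = 70 m, leaving 125.
Rank by profit per m: SKU-109 190 > SKU-124 180 > SKU-135 170 > SKU-134 160 > SKU-136 70 > SKU-112 60.
Give SKU-109 15 more to hit its cap of 25 ; 110 left.
Give SKU-124 50 more to hit its cap of 60 ; 60 left.
Only 60 left; SKU-135 takes them to reach 75.
Total = 70×5 + 170×75 + 60×15 + 160×15 + 190×25 + 180×60 = 31950.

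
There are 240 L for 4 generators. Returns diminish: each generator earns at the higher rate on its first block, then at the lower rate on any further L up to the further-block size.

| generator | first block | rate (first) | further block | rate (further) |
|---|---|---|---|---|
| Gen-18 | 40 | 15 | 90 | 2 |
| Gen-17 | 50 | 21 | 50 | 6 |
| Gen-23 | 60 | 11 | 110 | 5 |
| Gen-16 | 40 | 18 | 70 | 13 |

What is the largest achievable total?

Rank every tier by rate: Gen-17/T1 21 > Gen-16/T1 18 > Gen-18/T1 15 > Gen-16/T2 13 > Gen-23/T1 11 > Gen-17/T2 6 > Gen-23/T2 5 > Gen-18/T2 2.
Fill Gen-17 T1 block (50 at 21) — 190 left.
Fill Gen-16 T1 block (40 at 18) — 150 left.
Fill Gen-18 T1 block (40 at 15) — 110 left.
Gen-16/T2 (13): +70 — 40 left.
Gen-23 T1 at 11: only 40 left, fill 40.
Total = 21×50 + 18×40 + 15×40 + 13×70 + 11×40 = 3720.

3720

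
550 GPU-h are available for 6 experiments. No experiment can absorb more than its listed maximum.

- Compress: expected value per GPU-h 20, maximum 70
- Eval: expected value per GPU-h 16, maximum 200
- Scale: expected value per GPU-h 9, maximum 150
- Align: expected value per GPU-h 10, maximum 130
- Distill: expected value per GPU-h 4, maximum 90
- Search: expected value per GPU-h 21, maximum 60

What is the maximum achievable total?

Highest expected value per GPU-h first: Search 21 > Compress 20 > Eval 16 > Align 10 > Scale 9 > Distill 4.
Search takes 60 to reach its cap of 60 → 490 left.
Compress: +70 to 70 (cap) → 420 left.
Give Eval 200 to hit its cap of 200 → 220 left.
Align takes 130 to reach its cap of 130 → 90 left.
Scale has room for 150 but only 90 remain, so it gets 90.
Total = 20×70 + 16×200 + 9×90 + 10×130 + 21×60 = 7970.

7970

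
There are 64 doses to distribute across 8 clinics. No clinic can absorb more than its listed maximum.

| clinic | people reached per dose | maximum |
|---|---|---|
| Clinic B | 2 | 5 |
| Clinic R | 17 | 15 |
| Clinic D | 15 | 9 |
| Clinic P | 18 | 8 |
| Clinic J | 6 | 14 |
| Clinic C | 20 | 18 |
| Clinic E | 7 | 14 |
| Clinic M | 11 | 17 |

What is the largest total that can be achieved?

1048

Rank by people reached per dose: Clinic C 20 > Clinic P 18 > Clinic R 17 > Clinic D 15 > Clinic M 11 > Clinic E 7 > Clinic J 6 > Clinic B 2.
Give Clinic C 18 to hit its cap of 18 ; 46 left.
Give Clinic P 8 to hit its cap of 8 ; 38 left.
Clinic R: +15 to 15 (cap) ; 23 left.
Give Clinic D 9 to hit its cap of 9 ; 14 left.
Clinic M has room for 17 but only 14 remain, so it gets 14.
Total = 17×15 + 15×9 + 18×8 + 20×18 + 11×14 = 1048.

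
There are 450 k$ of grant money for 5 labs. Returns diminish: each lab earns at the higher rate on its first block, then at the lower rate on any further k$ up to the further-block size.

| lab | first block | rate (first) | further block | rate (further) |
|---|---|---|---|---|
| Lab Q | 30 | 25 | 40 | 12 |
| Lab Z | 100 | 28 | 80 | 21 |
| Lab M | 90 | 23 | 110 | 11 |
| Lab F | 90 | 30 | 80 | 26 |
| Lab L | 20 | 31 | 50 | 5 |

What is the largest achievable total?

11860

Treat each block as its own option and order by rate: Lab L/tier1 31 > Lab F/tier1 30 > Lab Z/tier1 28 > Lab F/tier2 26 > Lab Q/tier1 25 > Lab M/tier1 23 > Lab Z/tier2 21 > Lab Q/tier2 12 > Lab M/tier2 11 > Lab L/tier2 5.
Lab L/tier1 (31): +20 ; 430 left.
Fill Lab F tier1 block (90 at 30) ; 340 left.
Lab Z tier1 at 28: fill all 100 ; 240 left.
Lab F/tier2 (26): +80 ; 160 left.
Lab Q tier1 at 25: fill all 30 ; 130 left.
Fill Lab M tier1 block (90 at 23) ; 40 left.
Lab Z/tier2: +40 of 80 at 21; pool empty.
Total = 31×20 + 30×90 + 28×100 + 26×80 + 25×30 + 23×90 + 21×40 = 11860.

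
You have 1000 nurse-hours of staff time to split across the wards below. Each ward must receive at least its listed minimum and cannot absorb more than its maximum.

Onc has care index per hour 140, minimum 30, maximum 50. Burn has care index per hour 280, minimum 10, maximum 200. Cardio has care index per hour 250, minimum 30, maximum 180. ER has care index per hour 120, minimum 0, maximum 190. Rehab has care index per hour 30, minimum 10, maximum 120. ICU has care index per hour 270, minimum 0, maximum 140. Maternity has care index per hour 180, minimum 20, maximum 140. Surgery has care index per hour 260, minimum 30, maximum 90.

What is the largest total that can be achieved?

Meeting every minimum uses 30+10+30+0+10+0+20+30 = 130 nurse-hours, leaving 870.
Highest care index per hour first: Burn 280 > ICU 270 > Surgery 260 > Cardio 250 > Maternity 180 > Onc 140 > ER 120 > Rehab 30.
Burn: +190 to 200 (cap) ; 680 left.
Give ICU 140 more to hit its cap of 140 ; 540 left.
Surgery takes 60 more to reach its cap of 90 ; 480 left.
Cardio takes 150 more to reach its cap of 180 ; 330 left.
Maternity: +120 to 140 (cap) ; 210 left.
Onc takes 20 more to reach its cap of 50 ; 190 left.
ER: +190 to 190 (cap) ; 0 left.
Total = 140×50 + 280×200 + 250×180 + 120×190 + 30×10 + 270×140 + 180×140 + 260×90 = 217500.

217500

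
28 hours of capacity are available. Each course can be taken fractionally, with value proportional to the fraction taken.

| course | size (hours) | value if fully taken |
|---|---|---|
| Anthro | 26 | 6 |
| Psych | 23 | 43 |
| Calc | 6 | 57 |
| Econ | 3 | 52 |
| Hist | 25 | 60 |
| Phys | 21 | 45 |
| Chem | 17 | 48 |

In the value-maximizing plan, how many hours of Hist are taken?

2

Best value per unit of size first: Econ 52/3≈17.3, Calc 57/6≈9.5, Chem 48/17≈2.82, Hist 60/25≈2.4, Phys 45/21≈2.14, Psych 43/23≈1.87, Anthro 6/26≈0.231.
All 3 hours of Econ fit (value 52) → 25 remain.
Take all of Calc (6 hours, value 57) → 19 hours left.
Chem: take in full, 17 hours for value 48 → 2 left.
Fill the last 2 hours with part of Hist: 2/25 of it earns 4.8.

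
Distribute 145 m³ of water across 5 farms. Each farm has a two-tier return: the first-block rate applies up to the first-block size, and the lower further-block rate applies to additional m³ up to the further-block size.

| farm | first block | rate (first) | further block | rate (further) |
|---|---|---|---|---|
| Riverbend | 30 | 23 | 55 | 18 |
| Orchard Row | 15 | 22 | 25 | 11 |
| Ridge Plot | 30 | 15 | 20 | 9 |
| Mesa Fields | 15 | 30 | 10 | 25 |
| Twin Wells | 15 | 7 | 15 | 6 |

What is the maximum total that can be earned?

3010

Treat each block as its own option and order by rate: Mesa Fields/tier1 30 > Mesa Fields/tier2 25 > Riverbend/tier1 23 > Orchard Row/tier1 22 > Riverbend/tier2 18 > Ridge Plot/tier1 15 > Orchard Row/tier2 11 > Ridge Plot/tier2 9 > Twin Wells/tier1 7 > Twin Wells/tier2 6.
Mesa Fields tier1 at 30: fill all 15 — 130 left.
Mesa Fields tier2 at 25: fill all 10 — 120 left.
Riverbend/tier1 (23): +30 — 90 left.
Orchard Row/tier1 (22): +15 — 75 left.
Fill Riverbend tier2 block (55 at 18) — 20 left.
Ridge Plot tier1 at 15: only 20 left, fill 20.
Total = 30×15 + 25×10 + 23×30 + 22×15 + 18×55 + 15×20 = 3010.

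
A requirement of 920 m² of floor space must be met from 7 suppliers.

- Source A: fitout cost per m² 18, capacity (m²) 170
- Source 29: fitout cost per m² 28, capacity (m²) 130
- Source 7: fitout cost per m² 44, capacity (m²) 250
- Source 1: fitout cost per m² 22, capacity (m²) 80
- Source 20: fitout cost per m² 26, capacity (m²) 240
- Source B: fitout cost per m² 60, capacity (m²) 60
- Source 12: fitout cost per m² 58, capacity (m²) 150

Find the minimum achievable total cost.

Cheapest first:
Take 170 from Source A at 18 — need 750 more.
Source 1 (22): use full 80 — 670 m² to go.
Source 20 at 26: take all 240 m² — 430 still needed.
Source 29 at 28: take all 130 m² — 300 still needed.
Take 250 from Source 7 at 44 — need 50 more.
Take 50 from Source 12 at 58 to finish.
Source B: unused.
Cost = 170×18 + 80×22 + 240×26 + 130×28 + 250×44 + 50×58 = 28600.

28600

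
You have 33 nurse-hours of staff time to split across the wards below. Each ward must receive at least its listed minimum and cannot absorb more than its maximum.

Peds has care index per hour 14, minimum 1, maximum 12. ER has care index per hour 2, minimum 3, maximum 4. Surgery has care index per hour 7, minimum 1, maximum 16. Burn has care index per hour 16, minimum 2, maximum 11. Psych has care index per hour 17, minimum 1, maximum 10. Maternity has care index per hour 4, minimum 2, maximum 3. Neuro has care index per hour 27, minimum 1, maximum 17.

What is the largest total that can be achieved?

645

Meeting every minimum uses 1+3+1+2+1+2+1 = 11 nurse-hours, leaving 22.
Highest care index per hour first: Neuro 27 > Psych 17 > Burn 16 > Peds 14 > Surgery 7 > Maternity 4 > ER 2.
Neuro takes 16 more to reach its cap of 17 → 6 left.
Only 6 left; Psych takes them to reach 7.
Total = 14×1 + 2×3 + 7×1 + 16×2 + 17×7 + 4×2 + 27×17 = 645.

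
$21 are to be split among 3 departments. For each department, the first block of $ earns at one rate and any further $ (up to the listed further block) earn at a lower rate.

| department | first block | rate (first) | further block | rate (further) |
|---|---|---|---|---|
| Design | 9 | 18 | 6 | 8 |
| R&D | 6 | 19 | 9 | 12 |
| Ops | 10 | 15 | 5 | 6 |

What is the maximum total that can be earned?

Treat each block as its own option and order by rate: R&D/T1 19 > Design/T1 18 > Ops/T1 15 > R&D/T2 12 > Design/T2 8 > Ops/T2 6.
Fill R&D T1 block (6 at 19) → 15 left.
Design/T1 (18): +9 → 6 left.
6 remain; put them into Ops T1 at 15.
Total = 19×6 + 18×9 + 15×6 = 366.

366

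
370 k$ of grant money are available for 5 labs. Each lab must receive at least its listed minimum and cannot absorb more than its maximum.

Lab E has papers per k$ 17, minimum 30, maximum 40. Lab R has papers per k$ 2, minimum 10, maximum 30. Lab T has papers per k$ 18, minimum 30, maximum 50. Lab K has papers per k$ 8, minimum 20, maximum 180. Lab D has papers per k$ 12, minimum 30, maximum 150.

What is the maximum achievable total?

4360

Meeting every minimum uses 30+10+30+20+30 = 120 k$, leaving 250.
Rank by papers per k$: Lab T 18 > Lab E 17 > Lab D 12 > Lab K 8 > Lab R 2.
Lab T: +20 to 50 (cap) — 230 left.
Lab E takes 10 more to reach its cap of 40 — 220 left.
Lab D takes 120 more to reach its cap of 150 — 100 left.
Lab K: +100 (room for 160) → 120. Pool exhausted.
Total = 17×40 + 2×10 + 18×50 + 8×120 + 12×150 = 4360.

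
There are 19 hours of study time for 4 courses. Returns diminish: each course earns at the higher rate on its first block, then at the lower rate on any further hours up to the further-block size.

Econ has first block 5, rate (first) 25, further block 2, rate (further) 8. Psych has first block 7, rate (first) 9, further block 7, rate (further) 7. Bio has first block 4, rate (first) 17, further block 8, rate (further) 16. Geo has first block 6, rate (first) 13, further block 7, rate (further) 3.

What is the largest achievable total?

Treat each block as its own option and order by rate: Econ/tier1 25 > Bio/tier1 17 > Bio/tier2 16 > Geo/tier1 13 > Psych/tier1 9 > Econ/tier2 8 > Psych/tier2 7 > Geo/tier2 3.
Econ tier1 at 25: fill all 5 — 14 left.
Fill Bio tier1 block (4 at 17) — 10 left.
Fill Bio tier2 block (8 at 16) — 2 left.
Geo tier1 at 13: only 2 left, fill 2.
Total = 25×5 + 17×4 + 16×8 + 13×2 = 347.

347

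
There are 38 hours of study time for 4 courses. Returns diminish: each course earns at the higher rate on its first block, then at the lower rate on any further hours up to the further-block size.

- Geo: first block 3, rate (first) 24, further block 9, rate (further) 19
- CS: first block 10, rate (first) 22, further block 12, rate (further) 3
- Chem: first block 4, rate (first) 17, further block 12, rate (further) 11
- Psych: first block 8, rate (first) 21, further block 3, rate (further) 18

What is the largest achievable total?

Rank every tier by rate: Geo/T1 24 > CS/T1 22 > Psych/T1 21 > Geo/T2 19 > Psych/T2 18 > Chem/T1 17 > Chem/T2 11 > CS/T2 3.
Geo/T1 (24): +3 ; 35 left.
CS T1 at 22: fill all 10 ; 25 left.
Psych T1 at 21: fill all 8 ; 17 left.
Geo/T2 (19): +9 ; 8 left.
Psych T2 at 18: fill all 3 ; 5 left.
Chem/T1 (17): +4 ; 1 left.
1 remain; put them into Chem T2 at 11.
Total = 24×3 + 22×10 + 21×8 + 19×9 + 18×3 + 17×4 + 11×1 = 764.

764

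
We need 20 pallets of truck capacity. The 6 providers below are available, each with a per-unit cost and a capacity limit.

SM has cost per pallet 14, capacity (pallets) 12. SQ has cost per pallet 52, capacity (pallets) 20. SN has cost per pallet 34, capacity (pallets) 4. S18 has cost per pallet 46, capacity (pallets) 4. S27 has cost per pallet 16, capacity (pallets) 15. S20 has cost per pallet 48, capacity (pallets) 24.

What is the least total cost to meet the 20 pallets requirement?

Use providers in increasing cost order.
SM at 14: take all 12 pallets ; 8 still needed.
Take 8 from S27 at 16 to finish.
SN, S18, S20, SQ: unused.
Cost = 12×14 + 8×16 = 296.

296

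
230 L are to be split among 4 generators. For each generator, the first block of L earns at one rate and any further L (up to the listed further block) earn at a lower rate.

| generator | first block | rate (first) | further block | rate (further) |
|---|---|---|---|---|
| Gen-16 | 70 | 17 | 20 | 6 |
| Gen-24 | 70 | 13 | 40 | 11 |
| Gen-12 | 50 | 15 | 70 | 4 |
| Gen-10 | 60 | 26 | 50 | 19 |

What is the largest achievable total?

4450

Treat each block as its own option and order by rate: Gen-10/tier1 26 > Gen-10/tier2 19 > Gen-16/tier1 17 > Gen-12/tier1 15 > Gen-24/tier1 13 > Gen-24/tier2 11 > Gen-16/tier2 6 > Gen-12/tier2 4.
Gen-10 tier1 at 26: fill all 60 — 170 left.
Fill Gen-10 tier2 block (50 at 19) — 120 left.
Fill Gen-16 tier1 block (70 at 17) — 50 left.
Gen-12/tier1 (15): +50 — 0 left.
Total = 26×60 + 19×50 + 17×70 + 15×50 = 4450.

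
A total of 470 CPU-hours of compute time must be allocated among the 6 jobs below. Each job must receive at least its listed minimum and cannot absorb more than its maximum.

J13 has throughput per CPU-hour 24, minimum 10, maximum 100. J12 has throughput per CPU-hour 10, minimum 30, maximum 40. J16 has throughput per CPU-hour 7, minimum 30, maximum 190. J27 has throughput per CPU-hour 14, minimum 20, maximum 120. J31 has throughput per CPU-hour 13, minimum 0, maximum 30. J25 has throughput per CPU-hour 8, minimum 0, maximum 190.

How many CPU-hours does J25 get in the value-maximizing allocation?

150

Meeting every minimum uses 10+30+30+20+0+0 = 90 CPU-hours, leaving 380.
Rank by throughput per CPU-hour: J13 24 > J27 14 > J31 13 > J12 10 > J25 8 > J16 7.
J13: +90 to 100 (cap) → 290 left.
J27 takes 100 more to reach its cap of 120 → 190 left.
Give J31 30 more to hit its cap of 30 → 160 left.
Give J12 10 more to hit its cap of 40 → 150 left.
Only 150 left; J25 takes them to reach 150.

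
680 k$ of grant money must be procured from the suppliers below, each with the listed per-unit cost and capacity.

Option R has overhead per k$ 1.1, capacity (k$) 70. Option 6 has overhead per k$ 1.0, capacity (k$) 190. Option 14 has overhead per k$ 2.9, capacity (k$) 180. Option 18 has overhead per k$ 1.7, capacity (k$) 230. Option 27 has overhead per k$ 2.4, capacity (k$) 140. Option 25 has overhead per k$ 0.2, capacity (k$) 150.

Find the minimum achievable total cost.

784

Use suppliers in increasing cost order.
Take 150 from Option 25 at 0.2 → need 530 more.
Option 6 at 1.0: take all 190 k$ → 340 still needed.
Take 70 from Option R at 1.1 → need 270 more.
Option 18 at 1.7: take all 230 k$ → 40 still needed.
Take 40 from Option 27 at 2.4 to finish.
Option 14: unused.
Cost = 150×0.2 + 190×1.0 + 70×1.1 + 230×1.7 + 40×2.4 = 784.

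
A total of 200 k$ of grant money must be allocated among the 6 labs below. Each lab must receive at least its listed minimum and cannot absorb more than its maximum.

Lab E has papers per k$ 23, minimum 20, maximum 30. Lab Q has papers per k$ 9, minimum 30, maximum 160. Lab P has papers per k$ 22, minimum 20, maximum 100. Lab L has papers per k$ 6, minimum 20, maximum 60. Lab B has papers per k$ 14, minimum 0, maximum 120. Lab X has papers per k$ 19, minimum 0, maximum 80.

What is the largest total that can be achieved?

3660

Meeting every minimum uses 20+30+20+20+0+0 = 90 k$, leaving 110.
Rank by papers per k$: Lab E 23 > Lab P 22 > Lab X 19 > Lab B 14 > Lab Q 9 > Lab L 6.
Give Lab E 10 more to hit its cap of 30 — 100 left.
Lab P: +80 to 100 (cap) — 20 left.
Lab X: +20 (room for 80) → 20. Pool exhausted.
Total = 23×30 + 9×30 + 22×100 + 6×20 + 19×20 = 3660.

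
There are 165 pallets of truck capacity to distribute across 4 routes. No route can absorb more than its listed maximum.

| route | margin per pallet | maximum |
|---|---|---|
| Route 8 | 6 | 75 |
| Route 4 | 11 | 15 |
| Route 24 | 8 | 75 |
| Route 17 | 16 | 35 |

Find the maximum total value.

Rank by margin per pallet: Route 17 16 > Route 4 11 > Route 24 8 > Route 8 6.
Route 17 takes 35 to reach its cap of 35 ; 130 left.
Route 4: +15 to 15 (cap) ; 115 left.
Route 24: +75 to 75 (cap) ; 40 left.
Only 40 left; Route 8 takes them to reach 40.
Total = 6×40 + 11×15 + 8×75 + 16×35 = 1565.

1565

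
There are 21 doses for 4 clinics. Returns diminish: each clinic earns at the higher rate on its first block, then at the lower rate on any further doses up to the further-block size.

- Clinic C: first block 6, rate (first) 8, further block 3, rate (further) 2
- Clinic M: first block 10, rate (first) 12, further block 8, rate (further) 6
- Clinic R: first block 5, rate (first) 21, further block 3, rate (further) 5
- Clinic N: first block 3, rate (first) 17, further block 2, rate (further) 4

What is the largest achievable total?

300

Order all 8 blocks by rate: Clinic R/T1 21 > Clinic N/T1 17 > Clinic M/T1 12 > Clinic C/T1 8 > Clinic M/T2 6 > Clinic R/T2 5 > Clinic N/T2 4 > Clinic C/T2 2.
Fill Clinic R T1 block (5 at 21) ; 16 left.
Fill Clinic N T1 block (3 at 17) ; 13 left.
Clinic M/T1 (12): +10 ; 3 left.
3 remain; put them into Clinic C T1 at 8.
Total = 21×5 + 17×3 + 12×10 + 8×3 = 300.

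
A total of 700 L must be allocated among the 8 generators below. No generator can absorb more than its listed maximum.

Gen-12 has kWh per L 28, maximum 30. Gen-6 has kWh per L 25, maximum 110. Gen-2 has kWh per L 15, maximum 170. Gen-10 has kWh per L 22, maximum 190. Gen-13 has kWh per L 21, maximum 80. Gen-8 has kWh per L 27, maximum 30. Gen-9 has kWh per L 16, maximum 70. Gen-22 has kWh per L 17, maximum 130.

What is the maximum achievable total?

14490

Highest kWh per L first: Gen-12 28 > Gen-8 27 > Gen-6 25 > Gen-10 22 > Gen-13 21 > Gen-22 17 > Gen-9 16 > Gen-2 15.
Give Gen-12 30 to hit its cap of 30 — 670 left.
Gen-8: +30 to 30 (cap) — 640 left.
Gen-6: +110 to 110 (cap) — 530 left.
Give Gen-10 190 to hit its cap of 190 — 340 left.
Give Gen-13 80 to hit its cap of 80 — 260 left.
Gen-22: +130 to 130 (cap) — 130 left.
Gen-9 takes 70 to reach its cap of 70 — 60 left.
Only 60 left; Gen-2 takes them to reach 60.
Total = 28×30 + 25×110 + 15×60 + 22×190 + 21×80 + 27×30 + 16×70 + 17×130 = 14490.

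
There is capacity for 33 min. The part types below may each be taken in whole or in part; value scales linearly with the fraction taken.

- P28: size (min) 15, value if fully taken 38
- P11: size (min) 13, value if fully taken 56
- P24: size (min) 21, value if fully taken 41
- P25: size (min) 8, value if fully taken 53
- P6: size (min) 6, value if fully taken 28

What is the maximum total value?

152.2

Sort by value density: P25 53/8≈6.62, P6 28/6≈4.67, P11 56/13≈4.31, P28 38/15≈2.53, P24 41/21≈1.95.
P25: take in full, 8 min for value 53 — 25 left.
Take all of P6 (6 min, value 28) — 19 min left.
Take all of P11 (13 min, value 56) — 6 min left.
Fill the last 6 min with part of P28: 6/15 of it earns 15.2.
Total value = 152.2.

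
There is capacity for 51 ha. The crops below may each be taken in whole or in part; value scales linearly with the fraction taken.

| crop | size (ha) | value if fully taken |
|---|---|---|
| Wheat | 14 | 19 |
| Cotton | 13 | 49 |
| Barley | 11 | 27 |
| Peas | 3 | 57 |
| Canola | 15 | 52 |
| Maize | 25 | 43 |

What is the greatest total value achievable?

Best value per unit of size first: Peas 57/3≈19, Cotton 49/13≈3.77, Canola 52/15≈3.47, Barley 27/11≈2.45, Maize 43/25≈1.72, Wheat 19/14≈1.36.
All 3 ha of Peas fit (value 57) ; 48 remain.
Cotton: take in full, 13 ha for value 49 ; 35 left.
Take all of Canola (15 ha, value 52) ; 20 ha left.
Take all of Barley (11 ha, value 27) ; 9 ha left.
9 ha left: a 9/25 share of Maize gives 43×9/25 = 15.48.
Total value = 200.48.

200.48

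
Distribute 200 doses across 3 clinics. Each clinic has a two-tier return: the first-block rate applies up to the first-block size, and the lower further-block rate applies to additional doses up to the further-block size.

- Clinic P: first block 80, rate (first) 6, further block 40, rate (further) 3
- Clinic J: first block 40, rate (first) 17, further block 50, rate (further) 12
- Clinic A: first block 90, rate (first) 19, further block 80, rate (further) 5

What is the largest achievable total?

3110

Treat each block as its own option and order by rate: Clinic A/first 19 > Clinic J/first 17 > Clinic J/second 12 > Clinic P/first 6 > Clinic A/second 5 > Clinic P/second 3.
Clinic A first at 19: fill all 90 → 110 left.
Clinic J/first (17): +40 → 70 left.
Clinic J second at 12: fill all 50 → 20 left.
Clinic P first at 6: only 20 left, fill 20.
Total = 19×90 + 17×40 + 12×50 + 6×20 = 3110.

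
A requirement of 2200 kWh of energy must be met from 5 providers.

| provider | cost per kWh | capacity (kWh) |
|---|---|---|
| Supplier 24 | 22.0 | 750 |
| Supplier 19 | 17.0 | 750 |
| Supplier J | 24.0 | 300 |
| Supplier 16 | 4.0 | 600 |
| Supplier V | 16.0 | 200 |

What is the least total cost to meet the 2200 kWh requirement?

32650

Cheapest first:
Supplier 16 (4.0): use full 600 ; 1600 kWh to go.
Take 200 from Supplier V at 16.0 ; need 1400 more.
Supplier 19 at 17.0: take all 750 kWh ; 650 still needed.
Take 650 from Supplier 24 at 22.0 to finish.
Supplier J: unused.
Cost = 600×4.0 + 200×16.0 + 750×17.0 + 650×22.0 = 32650.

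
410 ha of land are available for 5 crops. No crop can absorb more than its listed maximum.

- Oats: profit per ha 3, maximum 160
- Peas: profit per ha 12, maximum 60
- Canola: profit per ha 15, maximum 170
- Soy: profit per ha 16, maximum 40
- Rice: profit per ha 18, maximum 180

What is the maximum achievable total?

Rank by profit per ha: Rice 18 > Soy 16 > Canola 15 > Peas 12 > Oats 3.
Rice: +180 to 180 (cap) — 230 left.
Soy takes 40 to reach its cap of 40 — 190 left.
Give Canola 170 to hit its cap of 170 — 20 left.
Only 20 left; Peas takes them to reach 20.
Total = 12×20 + 15×170 + 16×40 + 18×180 = 6670.

6670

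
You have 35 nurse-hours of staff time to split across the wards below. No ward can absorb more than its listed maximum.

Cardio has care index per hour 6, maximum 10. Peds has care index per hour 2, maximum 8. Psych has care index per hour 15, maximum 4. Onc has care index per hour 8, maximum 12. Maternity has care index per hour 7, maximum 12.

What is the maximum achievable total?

282

Rank by care index per hour: Psych 15 > Onc 8 > Maternity 7 > Cardio 6 > Peds 2.
Psych: +4 to 4 (cap) ; 31 left.
Onc takes 12 to reach its cap of 12 ; 19 left.
Give Maternity 12 to hit its cap of 12 ; 7 left.
Cardio: +7 (room for 10) → 7. Pool exhausted.
Total = 6×7 + 15×4 + 8×12 + 7×12 = 282.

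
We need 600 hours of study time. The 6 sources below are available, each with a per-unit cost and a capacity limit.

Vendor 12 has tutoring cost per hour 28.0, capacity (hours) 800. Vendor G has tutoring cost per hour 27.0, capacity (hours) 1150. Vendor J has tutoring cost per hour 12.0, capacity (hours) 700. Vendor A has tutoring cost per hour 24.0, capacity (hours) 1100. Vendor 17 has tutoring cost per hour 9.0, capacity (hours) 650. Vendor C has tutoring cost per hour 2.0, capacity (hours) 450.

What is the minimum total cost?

2250

Cheapest first:
Take 450 from Vendor C at 2.0 ; need 150 more.
Vendor 17 at 9.0: take 150 of its 650 ; requirement met.
Vendor J, Vendor A, Vendor G, Vendor 12: unused.
Cost = 450×2.0 + 150×9.0 = 2250.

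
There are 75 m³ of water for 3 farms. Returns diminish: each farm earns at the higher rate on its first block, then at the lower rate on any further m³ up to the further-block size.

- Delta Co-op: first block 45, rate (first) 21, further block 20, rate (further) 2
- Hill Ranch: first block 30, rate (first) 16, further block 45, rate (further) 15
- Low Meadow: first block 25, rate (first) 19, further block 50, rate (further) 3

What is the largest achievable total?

1500

Rank every tier by rate: Delta Co-op/T1 21 > Low Meadow/T1 19 > Hill Ranch/T1 16 > Hill Ranch/T2 15 > Low Meadow/T2 3 > Delta Co-op/T2 2.
Delta Co-op/T1 (21): +45 — 30 left.
Low Meadow/T1 (19): +25 — 5 left.
Hill Ranch T1 at 16: only 5 left, fill 5.
Total = 21×45 + 19×25 + 16×5 = 1500.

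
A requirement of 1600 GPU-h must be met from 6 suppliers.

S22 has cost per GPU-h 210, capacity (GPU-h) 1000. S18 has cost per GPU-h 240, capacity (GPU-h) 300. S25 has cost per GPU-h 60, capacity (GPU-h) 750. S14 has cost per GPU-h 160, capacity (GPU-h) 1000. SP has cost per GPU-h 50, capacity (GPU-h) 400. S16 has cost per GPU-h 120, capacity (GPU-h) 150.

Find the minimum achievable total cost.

Cheapest first:
SP at 50: take all 400 GPU-h — 1200 still needed.
Take 750 from S25 at 60 — need 450 more.
S16 (120): use full 150 — 300 GPU-h to go.
S14 at 160: take 300 of its 1000 — requirement met.
S22, S18: unused.
Cost = 400×50 + 750×60 + 150×120 + 300×160 = 131000.

131000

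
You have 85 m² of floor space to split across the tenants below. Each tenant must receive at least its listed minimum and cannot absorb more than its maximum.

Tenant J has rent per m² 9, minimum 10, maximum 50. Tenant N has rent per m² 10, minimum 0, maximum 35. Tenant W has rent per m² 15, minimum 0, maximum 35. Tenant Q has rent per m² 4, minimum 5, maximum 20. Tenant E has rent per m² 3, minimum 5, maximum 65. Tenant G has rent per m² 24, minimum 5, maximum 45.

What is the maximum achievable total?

Meeting every minimum uses 10+0+0+5+5+5 = 25 m², leaving 60.
Rank by rent per m²: Tenant G 24 > Tenant W 15 > Tenant N 10 > Tenant J 9 > Tenant Q 4 > Tenant E 3.
Tenant G: +40 to 45 (cap) — 20 left.
Tenant W has room for 35 more but only 20 remain, so it gets 20.
Total = 9×10 + 15×20 + 4×5 + 3×5 + 24×45 = 1505.

1505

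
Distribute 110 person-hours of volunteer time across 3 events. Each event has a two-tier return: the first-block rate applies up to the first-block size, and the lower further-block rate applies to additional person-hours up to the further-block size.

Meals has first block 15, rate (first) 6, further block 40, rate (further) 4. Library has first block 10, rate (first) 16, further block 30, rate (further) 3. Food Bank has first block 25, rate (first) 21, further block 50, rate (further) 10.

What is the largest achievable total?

Rank every tier by rate: Food Bank/tier1 21 > Library/tier1 16 > Food Bank/tier2 10 > Meals/tier1 6 > Meals/tier2 4 > Library/tier2 3.
Fill Food Bank tier1 block (25 at 21) → 85 left.
Library/tier1 (16): +10 → 75 left.
Fill Food Bank tier2 block (50 at 10) → 25 left.
Meals/tier1 (6): +15 → 10 left.
Meals tier2 at 4: only 10 left, fill 10.
Total = 21×25 + 16×10 + 10×50 + 6×15 + 4×10 = 1315.

1315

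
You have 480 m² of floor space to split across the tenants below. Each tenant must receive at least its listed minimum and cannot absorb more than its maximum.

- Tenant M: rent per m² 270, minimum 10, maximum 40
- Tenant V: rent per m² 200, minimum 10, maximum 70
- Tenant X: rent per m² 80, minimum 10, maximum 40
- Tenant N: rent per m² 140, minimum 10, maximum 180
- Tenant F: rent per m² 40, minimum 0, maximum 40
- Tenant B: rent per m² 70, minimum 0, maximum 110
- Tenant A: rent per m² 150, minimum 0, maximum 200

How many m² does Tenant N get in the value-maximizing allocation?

160

Meeting every minimum uses 10+10+10+10+0+0+0 = 40 m², leaving 440.
Highest rent per m² first: Tenant M 270 > Tenant V 200 > Tenant A 150 > Tenant N 140 > Tenant X 80 > Tenant B 70 > Tenant F 40.
Tenant M: +30 to 40 (cap) ; 410 left.
Tenant V takes 60 more to reach its cap of 70 ; 350 left.
Give Tenant A 200 more to hit its cap of 200 ; 150 left.
Tenant N has room for 170 more but only 150 remain, so it gets 160.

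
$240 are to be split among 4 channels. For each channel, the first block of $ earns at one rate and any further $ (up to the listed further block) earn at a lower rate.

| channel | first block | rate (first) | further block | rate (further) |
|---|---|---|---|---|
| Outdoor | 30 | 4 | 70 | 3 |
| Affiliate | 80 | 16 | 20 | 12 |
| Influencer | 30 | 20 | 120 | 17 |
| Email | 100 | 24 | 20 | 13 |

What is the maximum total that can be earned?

Treat each block as its own option and order by rate: Email/T1 24 > Influencer/T1 20 > Influencer/T2 17 > Affiliate/T1 16 > Email/T2 13 > Affiliate/T2 12 > Outdoor/T1 4 > Outdoor/T2 3.
Email T1 at 24: fill all 100 — 140 left.
Fill Influencer T1 block (30 at 20) — 110 left.
110 remain; put them into Influencer T2 at 17.
Total = 24×100 + 20×30 + 17×110 = 4870.

4870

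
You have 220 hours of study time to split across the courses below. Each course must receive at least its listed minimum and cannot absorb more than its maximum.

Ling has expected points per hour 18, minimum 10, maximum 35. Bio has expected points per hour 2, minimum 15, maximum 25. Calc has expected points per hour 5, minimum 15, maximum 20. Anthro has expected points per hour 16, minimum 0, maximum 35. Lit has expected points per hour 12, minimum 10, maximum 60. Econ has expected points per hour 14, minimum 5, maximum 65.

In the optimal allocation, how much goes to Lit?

Meeting every minimum uses 10+15+15+0+10+5 = 55 hours, leaving 165.
Order the courses by expected points per hour: Ling 18 > Anthro 16 > Econ 14 > Lit 12 > Calc 5 > Bio 2.
Ling takes 25 more to reach its cap of 35 ; 140 left.
Anthro: +35 to 35 (cap) ; 105 left.
Econ takes 60 more to reach its cap of 65 ; 45 left.
Lit: +45 (room for 50) → 55. Pool exhausted.

55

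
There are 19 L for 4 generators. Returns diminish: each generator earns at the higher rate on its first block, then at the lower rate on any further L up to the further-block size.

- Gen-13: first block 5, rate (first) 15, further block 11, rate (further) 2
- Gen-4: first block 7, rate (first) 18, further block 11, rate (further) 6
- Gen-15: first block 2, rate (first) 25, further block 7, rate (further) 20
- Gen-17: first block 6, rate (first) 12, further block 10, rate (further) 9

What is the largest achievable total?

Treat each block as its own option and order by rate: Gen-15/first 25 > Gen-15/second 20 > Gen-4/first 18 > Gen-13/first 15 > Gen-17/first 12 > Gen-17/second 9 > Gen-4/second 6 > Gen-13/second 2.
Gen-15 first at 25: fill all 2 — 17 left.
Gen-15/second (20): +7 — 10 left.
Fill Gen-4 first block (7 at 18) — 3 left.
3 remain; put them into Gen-13 first at 15.
Total = 25×2 + 20×7 + 18×7 + 15×3 = 361.

361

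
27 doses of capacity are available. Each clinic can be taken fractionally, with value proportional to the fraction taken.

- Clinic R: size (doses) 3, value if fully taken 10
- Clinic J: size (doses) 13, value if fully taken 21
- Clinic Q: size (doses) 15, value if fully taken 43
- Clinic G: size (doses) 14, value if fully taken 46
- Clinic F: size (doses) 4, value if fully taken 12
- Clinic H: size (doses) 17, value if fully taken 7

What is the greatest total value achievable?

Best value per unit of size first: Clinic R 10/3≈3.33, Clinic G 46/14≈3.29, Clinic F 12/4≈3, Clinic Q 43/15≈2.87, Clinic J 21/13≈1.62, Clinic H 7/17≈0.412.
Take all of Clinic R (3 doses, value 10) — 24 doses left.
Clinic G: take in full, 14 doses for value 46 — 10 left.
Clinic F: take in full, 4 doses for value 12 — 6 left.
Only 6 doses remain; take 6/15 of Clinic Q for value 43×6/15 = 17.2.
Total value = 85.2.

85.2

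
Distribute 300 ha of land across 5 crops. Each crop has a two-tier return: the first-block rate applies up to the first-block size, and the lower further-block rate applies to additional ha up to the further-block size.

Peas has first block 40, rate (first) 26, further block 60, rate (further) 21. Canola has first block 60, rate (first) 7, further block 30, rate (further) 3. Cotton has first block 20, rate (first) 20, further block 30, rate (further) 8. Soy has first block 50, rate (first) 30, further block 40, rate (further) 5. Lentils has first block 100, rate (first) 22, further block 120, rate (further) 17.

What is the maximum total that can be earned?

Rank every tier by rate: Soy/T1 30 > Peas/T1 26 > Lentils/T1 22 > Peas/T2 21 > Cotton/T1 20 > Lentils/T2 17 > Cotton/T2 8 > Canola/T1 7 > Soy/T2 5 > Canola/T2 3.
Fill Soy T1 block (50 at 30) ; 250 left.
Peas/T1 (26): +40 ; 210 left.
Fill Lentils T1 block (100 at 22) ; 110 left.
Fill Peas T2 block (60 at 21) ; 50 left.
Cotton/T1 (20): +20 ; 30 left.
Lentils T2 at 17: only 30 left, fill 30.
Total = 30×50 + 26×40 + 22×100 + 21×60 + 20×20 + 17×30 = 6910.

6910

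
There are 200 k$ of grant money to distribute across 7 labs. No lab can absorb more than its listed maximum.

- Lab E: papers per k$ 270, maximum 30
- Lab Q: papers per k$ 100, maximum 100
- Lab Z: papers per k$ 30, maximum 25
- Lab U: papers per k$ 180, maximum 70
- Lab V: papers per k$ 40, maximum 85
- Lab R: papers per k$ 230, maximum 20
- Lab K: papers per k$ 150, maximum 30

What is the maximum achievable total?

34800

Order the labs by papers per k$: Lab E 270 > Lab R 230 > Lab U 180 > Lab K 150 > Lab Q 100 > Lab V 40 > Lab Z 30.
Lab E: +30 to 30 (cap) — 170 left.
Lab R: +20 to 20 (cap) — 150 left.
Give Lab U 70 to hit its cap of 70 — 80 left.
Give Lab K 30 to hit its cap of 30 — 50 left.
Lab Q: +50 (room for 100) → 50. Pool exhausted.
Total = 270×30 + 100×50 + 180×70 + 230×20 + 150×30 = 34800.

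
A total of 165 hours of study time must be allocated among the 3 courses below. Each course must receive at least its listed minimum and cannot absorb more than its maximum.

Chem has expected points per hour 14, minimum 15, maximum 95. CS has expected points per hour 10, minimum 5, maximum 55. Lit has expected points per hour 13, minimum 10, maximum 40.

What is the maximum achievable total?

Meeting every minimum uses 15+5+10 = 30 hours, leaving 135.
Highest expected points per hour first: Chem 14 > Lit 13 > CS 10.
Give Chem 80 more to hit its cap of 95 ; 55 left.
Lit takes 30 more to reach its cap of 40 ; 25 left.
CS has room for 50 more but only 25 remain, so it gets 30.
Total = 14×95 + 10×30 + 13×40 = 2150.

2150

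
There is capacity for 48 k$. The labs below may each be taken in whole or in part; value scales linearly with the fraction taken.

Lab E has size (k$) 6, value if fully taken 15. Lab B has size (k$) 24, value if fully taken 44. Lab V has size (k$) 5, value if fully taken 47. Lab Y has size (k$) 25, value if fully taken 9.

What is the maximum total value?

110.68

Sort by value density: Lab V 47/5≈9.4, Lab E 15/6≈2.5, Lab B 44/24≈1.83, Lab Y 9/25≈0.36.
Lab V: take in full, 5 k$ for value 47 — 43 left.
All 6 k$ of Lab E fit (value 15) — 37 remain.
Lab B: take in full, 24 k$ for value 44 — 13 left.
13 k$ left: a 13/25 share of Lab Y gives 9×13/25 = 4.68.
Total value = 110.68.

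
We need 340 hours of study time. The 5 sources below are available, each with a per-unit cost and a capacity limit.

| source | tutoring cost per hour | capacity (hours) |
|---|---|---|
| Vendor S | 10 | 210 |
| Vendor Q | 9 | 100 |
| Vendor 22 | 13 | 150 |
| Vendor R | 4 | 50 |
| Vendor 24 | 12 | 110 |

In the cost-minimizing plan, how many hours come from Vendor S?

Cheapest first:
Take 50 from Vendor R at 4 → need 290 more.
Take 100 from Vendor Q at 9 → need 190 more.
Vendor S (10): take the remaining 190 → done.
Vendor 24, Vendor 22: unused.

190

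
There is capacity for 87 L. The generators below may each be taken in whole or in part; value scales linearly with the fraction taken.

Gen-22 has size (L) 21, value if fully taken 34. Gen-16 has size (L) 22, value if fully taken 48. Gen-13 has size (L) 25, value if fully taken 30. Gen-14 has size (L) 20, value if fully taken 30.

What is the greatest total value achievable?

140.8

Sort by value density: Gen-16 48/22≈2.18, Gen-22 34/21≈1.62, Gen-14 30/20≈1.5, Gen-13 30/25≈1.2.
Take all of Gen-16 (22 L, value 48) ; 65 L left.
All 21 L of Gen-22 fit (value 34) ; 44 remain.
Take all of Gen-14 (20 L, value 30) ; 24 L left.
Fill the last 24 L with part of Gen-13: 24/25 of it earns 28.8.
Total value = 140.8.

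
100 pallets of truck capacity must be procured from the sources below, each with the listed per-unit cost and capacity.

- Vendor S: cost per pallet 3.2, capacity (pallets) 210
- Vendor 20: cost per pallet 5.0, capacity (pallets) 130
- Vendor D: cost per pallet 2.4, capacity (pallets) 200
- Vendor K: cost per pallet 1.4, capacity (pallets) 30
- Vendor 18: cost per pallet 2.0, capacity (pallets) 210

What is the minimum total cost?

Fill from the cheapest source first.
Vendor K at 1.4: take all 30 pallets ; 70 still needed.
Take 70 from Vendor 18 at 2.0 to finish.
Vendor D, Vendor S, Vendor 20: unused.
Cost = 30×1.4 + 70×2.0 = 182.

182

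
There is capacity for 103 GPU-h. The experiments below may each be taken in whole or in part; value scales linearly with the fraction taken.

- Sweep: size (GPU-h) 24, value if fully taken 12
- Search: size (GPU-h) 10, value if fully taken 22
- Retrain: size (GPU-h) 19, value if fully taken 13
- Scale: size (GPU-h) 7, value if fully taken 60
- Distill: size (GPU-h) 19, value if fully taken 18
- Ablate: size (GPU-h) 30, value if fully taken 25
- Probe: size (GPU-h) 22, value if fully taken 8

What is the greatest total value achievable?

Rank by value-to-size ratio: Scale 60/7≈8.57, Search 22/10≈2.2, Distill 18/19≈0.947, Ablate 25/30≈0.833, Retrain 13/19≈0.684, Sweep 12/24≈0.5, Probe 8/22≈0.364.
All 7 GPU-h of Scale fit (value 60) — 96 remain.
All 10 GPU-h of Search fit (value 22) — 86 remain.
Distill: take in full, 19 GPU-h for value 18 — 67 left.
All 30 GPU-h of Ablate fit (value 25) — 37 remain.
All 19 GPU-h of Retrain fit (value 13) — 18 remain.
18 GPU-h left: a 18/24 share of Sweep gives 12×18/24 = 9.
Total value = 147.

147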